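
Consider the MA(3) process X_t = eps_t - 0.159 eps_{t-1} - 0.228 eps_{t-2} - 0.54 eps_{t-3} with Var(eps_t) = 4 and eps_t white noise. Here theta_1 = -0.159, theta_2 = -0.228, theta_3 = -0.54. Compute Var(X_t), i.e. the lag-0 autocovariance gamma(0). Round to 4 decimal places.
\gamma(0) = 5.4755

For an MA(q) process X_t = eps_t + sum_i theta_i eps_{t-i} with
Var(eps_t) = sigma^2, the variance is
  gamma(0) = sigma^2 * (1 + sum_i theta_i^2).
  sum_i theta_i^2 = (-0.159)^2 + (-0.228)^2 + (-0.54)^2 = 0.025281 + 0.051984 + 0.2916 = 0.368865.
  gamma(0) = 4 * (1 + 0.368865) = 4 * 1.368865 = 5.47546, which rounds to 5.4755.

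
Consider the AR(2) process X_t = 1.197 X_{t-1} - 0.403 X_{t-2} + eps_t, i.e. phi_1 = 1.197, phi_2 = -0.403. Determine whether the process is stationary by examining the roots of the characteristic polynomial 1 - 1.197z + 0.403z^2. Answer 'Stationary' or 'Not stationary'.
\text{Stationary}

The AR(p) characteristic polynomial is P(z) = 1 - 1.197z + 0.403z^2.
Stationarity requires all roots to lie outside the unit circle, i.e. |z| > 1 for every root.
Set 1 + (-1.197) z + (0.403) z^2 = 0, i.e. a z^2 + b z + c = 0 with a = 0.403, b = -1.197, c = 1.
Discriminant D = b^2 - 4ac = (-1.197)^2 - 4*(0.403)*1 = 1.432809 - (1.612) = -0.179191.
D < 0, so the roots are the complex-conjugate pair z = (-b +/- i sqrt(-D)) / (2a) = 1.4851 +/- 0.5252i.
For a conjugate pair |z|^2 = z * conj(z) = (product of roots) = c/a = 1/(0.403) = 2.48139, so |z| = sqrt(2.48139) = 1.5752 for both roots.
Moduli of all roots: 1.5752, 1.5752.
All moduli strictly greater than 1? Yes.
Verdict: Stationary.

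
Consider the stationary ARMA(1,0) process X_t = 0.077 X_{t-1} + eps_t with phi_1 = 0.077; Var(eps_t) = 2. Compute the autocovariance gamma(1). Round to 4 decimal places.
\gamma(1) = 0.1549

Multiply the model equation by X_{t-k} and take expectations. With theta_0 = psi_0 = 1 and psi_j the MA(infinity) weights, this gives
  gamma(k) - sum_i phi_i gamma(k-i) = c_k,
  c_k = sigma^2 * sum_{j=k..q} theta_j psi_{j-k}   (c_k = 0 for k > q),
using gamma(-m) = gamma(m).
Pure AR (q = 0): c_0 = sigma^2 = 2, c_k = 0 for k >= 1.
Equations for k = 0 and k = 1 (AR order 1):
  gamma(0) = phi_1 gamma(1) + c_0
  gamma(1) = phi_1 gamma(0) + c_1
Substituting the second into the first: gamma(0) (1 - phi_1^2) = c_0 + phi_1 c_1, so
  gamma(0) = c_0 / (1 - phi_1^2) = 2 / (1 - (0.077)^2) = 2 / 0.994071 = 2.011929.
  gamma(1) = phi_1 gamma(0) = (0.077)(2.011929) = 0.154919.
Therefore gamma(1) = 0.1549 (to 4 decimal places).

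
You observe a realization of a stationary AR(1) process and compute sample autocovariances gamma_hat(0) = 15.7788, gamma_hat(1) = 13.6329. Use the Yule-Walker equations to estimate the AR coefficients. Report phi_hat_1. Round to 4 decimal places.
\hat\phi_{1} = 0.8640

The Yule-Walker equations for an AR(p) process read, in matrix form,
  Gamma_p phi = r_p,   with   (Gamma_p)_{ij} = gamma(|i - j|),
                       (r_p)_i = gamma(i),   i,j = 1..p.
Substitute the sample gammas (Toeplitz matrix and right-hand side of size 1):
  Gamma_p = [[15.7788]]
  r_p     = [13.6329]
With p = 1 this is the single equation gamma(0) phi_1 = gamma(1):
  phi_hat_1 = gamma(1) / gamma(0) = 13.6329 / 15.7788 = 0.8640.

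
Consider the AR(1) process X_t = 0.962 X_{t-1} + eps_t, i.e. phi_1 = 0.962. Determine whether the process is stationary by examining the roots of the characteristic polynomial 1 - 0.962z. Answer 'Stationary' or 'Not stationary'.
\text{Stationary}

The AR(p) characteristic polynomial is P(z) = 1 - 0.962z.
Stationarity requires all roots to lie outside the unit circle, i.e. |z| > 1 for every root.
This is linear in z: 1 + (-0.962) z = 0  =>  z = -1/(-0.962) = 1.039501,  |z| = 1.039501.
Moduli of all roots: 1.0395.
All moduli strictly greater than 1? Yes.
Verdict: Stationary.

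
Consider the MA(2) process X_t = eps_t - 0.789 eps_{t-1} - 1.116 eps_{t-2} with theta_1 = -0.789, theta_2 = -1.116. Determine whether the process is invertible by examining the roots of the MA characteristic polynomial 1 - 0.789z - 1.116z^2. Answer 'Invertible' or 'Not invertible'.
\text{Not invertible}

The MA(q) characteristic polynomial is P(z) = 1 - 0.789z - 1.116z^2.
Invertibility requires all roots to lie outside the unit circle, i.e. |z| > 1 for every root.
Set 1 + (-0.789) z + (-1.116) z^2 = 0, i.e. a z^2 + b z + c = 0 with a = -1.116, b = -0.789, c = 1.
Discriminant D = b^2 - 4ac = (-0.789)^2 - 4*(-1.116)*1 = 0.622521 - (-4.464) = 5.086521.
D >= 0, so the roots are real: z = (-b +/- sqrt(D)) / (2a) = (0.789 +/- 2.255332) / (-2.232).
  z_1 = (0.789 + 2.255332) / (-2.232) = -1.3639,   |z_1| = 1.3639.
  z_2 = (0.789 - 2.255332) / (-2.232) = 0.657,   |z_2| = 0.657.
Moduli of all roots: 1.3639, 0.6570.
All moduli strictly greater than 1? No.
Verdict: Not invertible.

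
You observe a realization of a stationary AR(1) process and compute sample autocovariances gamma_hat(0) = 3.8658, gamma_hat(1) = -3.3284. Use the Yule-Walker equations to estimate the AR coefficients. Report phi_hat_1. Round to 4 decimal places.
\hat\phi_{1} = -0.8610

The Yule-Walker equations for an AR(p) process read, in matrix form,
  Gamma_p phi = r_p,   with   (Gamma_p)_{ij} = gamma(|i - j|),
                       (r_p)_i = gamma(i),   i,j = 1..p.
Substitute the sample gammas (Toeplitz matrix and right-hand side of size 1):
  Gamma_p = [[3.8658]]
  r_p     = [-3.3284]
With p = 1 this is the single equation gamma(0) phi_1 = gamma(1):
  phi_hat_1 = gamma(1) / gamma(0) = -3.3284 / 3.8658 = -0.8610.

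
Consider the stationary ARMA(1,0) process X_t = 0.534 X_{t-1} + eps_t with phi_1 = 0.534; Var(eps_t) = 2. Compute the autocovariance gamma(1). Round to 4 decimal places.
\gamma(1) = 1.4940

Multiply the model equation by X_{t-k} and take expectations. With theta_0 = psi_0 = 1 and psi_j the MA(infinity) weights, this gives
  gamma(k) - sum_i phi_i gamma(k-i) = c_k,
  c_k = sigma^2 * sum_{j=k..q} theta_j psi_{j-k}   (c_k = 0 for k > q),
using gamma(-m) = gamma(m).
Pure AR (q = 0): c_0 = sigma^2 = 2, c_k = 0 for k >= 1.
Equations for k = 0 and k = 1 (AR order 1):
  gamma(0) = phi_1 gamma(1) + c_0
  gamma(1) = phi_1 gamma(0) + c_1
Substituting the second into the first: gamma(0) (1 - phi_1^2) = c_0 + phi_1 c_1, so
  gamma(0) = c_0 / (1 - phi_1^2) = 2 / (1 - (0.534)^2) = 2 / 0.714844 = 2.797813.
  gamma(1) = phi_1 gamma(0) = (0.534)(2.797813) = 1.494032.
Therefore gamma(1) = 1.4940 (to 4 decimal places).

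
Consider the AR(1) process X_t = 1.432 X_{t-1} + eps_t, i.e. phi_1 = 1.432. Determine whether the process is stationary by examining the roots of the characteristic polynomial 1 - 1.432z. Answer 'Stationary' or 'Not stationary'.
\text{Not stationary}

The AR(p) characteristic polynomial is P(z) = 1 - 1.432z.
Stationarity requires all roots to lie outside the unit circle, i.e. |z| > 1 for every root.
This is linear in z: 1 + (-1.432) z = 0  =>  z = -1/(-1.432) = 0.698324,  |z| = 0.698324.
Moduli of all roots: 0.6983.
All moduli strictly greater than 1? No.
Verdict: Not stationary.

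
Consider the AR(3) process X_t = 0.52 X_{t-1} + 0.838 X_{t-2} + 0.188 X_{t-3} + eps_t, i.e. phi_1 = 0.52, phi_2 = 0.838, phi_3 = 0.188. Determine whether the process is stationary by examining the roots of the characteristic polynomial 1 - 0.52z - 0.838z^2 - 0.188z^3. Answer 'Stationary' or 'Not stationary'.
\text{Not stationary}

The AR(p) characteristic polynomial is P(z) = 1 - 0.52z - 0.838z^2 - 0.188z^3.
Stationarity requires all roots to lie outside the unit circle, i.e. |z| > 1 for every root.
Degree 3: look for a simple real root z0 first, then factor out (1 - z/z0) and solve the remaining quadratic.
Testing z0 = -2.5: P(-2.5) = 1 + (-0.52)(-2.5) + (-0.838)(-2.5)^2 + (-0.188)(-2.5)^3
  = 1 + (1.3) + (-5.2375) + (2.9375) = 0.  So z_0 = -2.5 is a root, |z_0| = 2.5.
Divide out the factor (1 + 0.4 z) = (1 - z/z0) (since 1/z0 = -0.4):
  P(z) = (1 + 0.4 z)(1 + (-0.92) z + (-0.47) z^2)
  [check: z-coef -0.92 - (-0.4) = -0.52; z^2-coef -0.47 - (-0.4)(-0.92) = -0.838; z^3-coef -(-0.4)(-0.47) = -0.188.]
Remaining roots from the quadratic factor 1 + (-0.92) z + (-0.47) z^2:
  Set 1 + (-0.92) z + (-0.47) z^2 = 0, i.e. a z^2 + b z + c = 0 with a = -0.47, b = -0.92, c = 1.
  Discriminant D = b^2 - 4ac = (-0.92)^2 - 4*(-0.47)*1 = 0.8464 - (-1.88) = 2.7264.
  D >= 0, so the roots are real: z = (-b +/- sqrt(D)) / (2a) = (0.92 +/- 1.651181) / (-0.94).
    z_1 = (0.92 + 1.651181) / (-0.94) = -2.7353,   |z_1| = 2.7353.
    z_2 = (0.92 - 1.651181) / (-0.94) = 0.7779,   |z_2| = 0.7779.
Moduli of all roots: 2.5000, 2.7353, 0.7779.
All moduli strictly greater than 1? No.
Verdict: Not stationary.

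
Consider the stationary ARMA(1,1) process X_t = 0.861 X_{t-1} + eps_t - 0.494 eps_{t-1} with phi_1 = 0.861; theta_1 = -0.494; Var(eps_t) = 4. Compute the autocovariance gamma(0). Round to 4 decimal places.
\gamma(0) = 6.0827

Multiply the model equation by X_{t-k} and take expectations. With theta_0 = psi_0 = 1 and psi_j the MA(infinity) weights, this gives
  gamma(k) - sum_i phi_i gamma(k-i) = c_k,
  c_k = sigma^2 * sum_{j=k..q} theta_j psi_{j-k}   (c_k = 0 for k > q),
using gamma(-m) = gamma(m).
psi-weights needed (psi_j = theta_j + sum_i phi_i psi_{j-i}):
  psi_1 = theta_1 + phi_1 = -0.494 + (0.861) = 0.367
Right-hand sides:
  c_0 = sigma^2 (1 + theta_1 psi_1) = 4 * (1 + (-0.494)(0.367)) = 4 * 0.818702 = 3.274808
  c_1 = sigma^2 theta_1 = 4 * (-0.494) = -1.976
  c_2 = 0
Equations for k = 0 and k = 1 (AR order 1):
  gamma(0) = phi_1 gamma(1) + c_0
  gamma(1) = phi_1 gamma(0) + c_1
Substituting the second into the first: gamma(0) (1 - phi_1^2) = c_0 + phi_1 c_1, so
  gamma(0) = (c_0 + phi_1 c_1) / (1 - phi_1^2) = (3.274808 + (0.861)(-1.976)) / (1 - (0.861)^2) = 1.573472 / 0.258679 = 6.08272.
Therefore gamma(0) = 6.0827 (to 4 decimal places).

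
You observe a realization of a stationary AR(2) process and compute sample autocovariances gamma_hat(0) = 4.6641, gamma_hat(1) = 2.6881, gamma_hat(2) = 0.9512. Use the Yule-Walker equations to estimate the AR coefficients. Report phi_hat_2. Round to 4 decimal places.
\hat\phi_{2} = -0.1920

The Yule-Walker equations for an AR(p) process read, in matrix form,
  Gamma_p phi = r_p,   with   (Gamma_p)_{ij} = gamma(|i - j|),
                       (r_p)_i = gamma(i),   i,j = 1..p.
Substitute the sample gammas (Toeplitz matrix and right-hand side of size 2):
  Gamma_p = [[4.6641, 2.6881], [2.6881, 4.6641]]
  r_p     = [2.6881, 0.9512]
Written out:
  4.6641 phi_1 + 2.6881 phi_2 = 2.6881
  2.6881 phi_1 + 4.6641 phi_2 = 0.9512
Solve by Cramer's rule:
  det = gamma(0)^2 - gamma(1)^2 = (4.6641)^2 - (2.6881)^2 = 21.75382881 - 7.22588161 = 14.5279472
  phi_hat_1 = [gamma(1) gamma(0) - gamma(1) gamma(2)] / det = [(2.6881)(4.6641) - (2.6881)(0.9512)] / 14.5279472 = 9.98064649 / 14.5279472 = 0.687
  phi_hat_2 = [gamma(0) gamma(2) - gamma(1)^2] / det = [(4.6641)(0.9512) - (2.6881)^2] / 14.5279472 = -2.78938969 / 14.5279472 = -0.192
So phi_hat = [0.6870, -0.1920].
Therefore phi_hat_2 = -0.1920.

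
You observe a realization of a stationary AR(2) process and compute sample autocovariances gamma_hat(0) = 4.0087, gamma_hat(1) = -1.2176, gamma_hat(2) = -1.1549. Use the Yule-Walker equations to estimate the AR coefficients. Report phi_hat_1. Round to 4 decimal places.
\hat\phi_{1} = -0.4310

The Yule-Walker equations for an AR(p) process read, in matrix form,
  Gamma_p phi = r_p,   with   (Gamma_p)_{ij} = gamma(|i - j|),
                       (r_p)_i = gamma(i),   i,j = 1..p.
Substitute the sample gammas (Toeplitz matrix and right-hand side of size 2):
  Gamma_p = [[4.0087, -1.2176], [-1.2176, 4.0087]]
  r_p     = [-1.2176, -1.1549]
Written out:
  4.0087 phi_1 - 1.2176 phi_2 = -1.2176
  -1.2176 phi_1 + 4.0087 phi_2 = -1.1549
Solve by Cramer's rule:
  det = gamma(0)^2 - gamma(1)^2 = (4.0087)^2 - (-1.2176)^2 = 16.06967569 - 1.48254976 = 14.58712593
  phi_hat_1 = [gamma(1) gamma(0) - gamma(1) gamma(2)] / det = [(-1.2176)(4.0087) - (-1.2176)(-1.1549)] / 14.58712593 = -6.28719936 / 14.58712593 = -0.431
  phi_hat_2 = [gamma(0) gamma(2) - gamma(1)^2] / det = [(4.0087)(-1.1549) - (-1.2176)^2] / 14.58712593 = -6.11219739 / 14.58712593 = -0.419
So phi_hat = [-0.4310, -0.4190].
Therefore phi_hat_1 = -0.4310.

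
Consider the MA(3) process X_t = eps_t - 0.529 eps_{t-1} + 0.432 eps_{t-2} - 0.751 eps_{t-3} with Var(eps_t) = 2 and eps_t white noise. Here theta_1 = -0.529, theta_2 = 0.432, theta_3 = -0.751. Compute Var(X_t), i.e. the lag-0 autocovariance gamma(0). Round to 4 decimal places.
\gamma(0) = 4.0609

For an MA(q) process X_t = eps_t + sum_i theta_i eps_{t-i} with
Var(eps_t) = sigma^2, the variance is
  gamma(0) = sigma^2 * (1 + sum_i theta_i^2).
  sum_i theta_i^2 = (-0.529)^2 + (0.432)^2 + (-0.751)^2 = 0.279841 + 0.186624 + 0.564001 = 1.030466.
  gamma(0) = 2 * (1 + 1.030466) = 2 * 2.030466 = 4.060932, which rounds to 4.0609.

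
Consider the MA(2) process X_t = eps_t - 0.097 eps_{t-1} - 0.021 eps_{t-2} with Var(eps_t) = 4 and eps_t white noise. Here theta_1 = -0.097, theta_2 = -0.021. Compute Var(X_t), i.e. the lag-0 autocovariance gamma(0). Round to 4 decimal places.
\gamma(0) = 4.0394

For an MA(q) process X_t = eps_t + sum_i theta_i eps_{t-i} with
Var(eps_t) = sigma^2, the variance is
  gamma(0) = sigma^2 * (1 + sum_i theta_i^2).
  sum_i theta_i^2 = (-0.097)^2 + (-0.021)^2 = 0.009409 + 0.000441 = 0.00985.
  gamma(0) = 4 * (1 + 0.00985) = 4 * 1.00985 = 4.0394.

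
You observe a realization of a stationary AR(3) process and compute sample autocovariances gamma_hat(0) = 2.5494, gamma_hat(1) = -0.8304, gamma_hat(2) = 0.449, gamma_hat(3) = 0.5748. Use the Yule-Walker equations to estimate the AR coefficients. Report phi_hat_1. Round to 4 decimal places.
\hat\phi_{1} = -0.3270

The Yule-Walker equations for an AR(p) process read, in matrix form,
  Gamma_p phi = r_p,   with   (Gamma_p)_{ij} = gamma(|i - j|),
                       (r_p)_i = gamma(i),   i,j = 1..p.
Substitute the sample gammas (Toeplitz matrix and right-hand side of size 3):
  Gamma_p = [[2.5494, -0.8304, 0.449], [-0.8304, 2.5494, -0.8304], [0.449, -0.8304, 2.5494]]
  r_p     = [-0.8304, 0.449, 0.5748]
Written out (R1..R3):
  (R1) 2.5494 phi_1 - 0.8304 phi_2 + 0.449 phi_3 = -0.8304
  (R2) -0.8304 phi_1 + 2.5494 phi_2 - 0.8304 phi_3 = 0.449
  (R3) 0.449 phi_1 - 0.8304 phi_2 + 2.5494 phi_3 = 0.5748
Gaussian elimination:
  R2 <- R2 - (-0.8304/2.5494) R1 = R2 - (-0.325724) R1:  2.278919 phi_2 - 0.68415 phi_3 = 0.178519
  R3 <- R3 - (0.449/2.5494) R1 = R3 - (0.17612) R1:  -0.68415 phi_2 + 2.470322 phi_3 = 0.72105
  R3 <- R3 - (-0.68415/2.278919) R2 = R3 - (-0.300208) R2:  2.264935 phi_3 = 0.774643
Back-substitution:
  phi_hat_3 = 0.774643 / 2.264935 = 0.342016
  phi_hat_2 = (0.178519 - (-0.68415)(0.342016)) / 2.278919 = 0.181011
  phi_hat_1 = (-0.8304 - (-0.8304)(0.181011) - (0.449)(0.342016)) / 2.5494 = -0.327
So phi_hat = [-0.3270, 0.1810, 0.3420].
Therefore phi_hat_1 = -0.3270.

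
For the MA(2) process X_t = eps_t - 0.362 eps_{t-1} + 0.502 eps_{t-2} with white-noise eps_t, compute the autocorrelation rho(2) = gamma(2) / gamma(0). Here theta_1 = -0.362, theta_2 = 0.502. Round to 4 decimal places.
\rho(2) = 0.3630

For an MA(q) process with theta_0 = 1, the autocovariance is
  gamma(k) = sigma^2 * sum_{i=0..q-k} theta_i * theta_{i+k},
and rho(k) = gamma(k) / gamma(0). Sigma^2 cancels.
  numerator   = (1)*(0.502) = 0.502.
  denominator = (1)^2 + (-0.362)^2 + (0.502)^2 = 1.383048.
  rho(2) = 0.502 / 1.383048 = 0.3630.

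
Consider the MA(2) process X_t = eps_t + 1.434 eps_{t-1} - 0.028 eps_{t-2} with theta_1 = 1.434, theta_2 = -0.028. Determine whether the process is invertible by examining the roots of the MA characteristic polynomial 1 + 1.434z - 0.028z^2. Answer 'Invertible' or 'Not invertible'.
\text{Not invertible}

The MA(q) characteristic polynomial is P(z) = 1 + 1.434z - 0.028z^2.
Invertibility requires all roots to lie outside the unit circle, i.e. |z| > 1 for every root.
Set 1 + (1.434) z + (-0.028) z^2 = 0, i.e. a z^2 + b z + c = 0 with a = -0.028, b = 1.434, c = 1.
Discriminant D = b^2 - 4ac = (1.434)^2 - 4*(-0.028)*1 = 2.056356 - (-0.112) = 2.168356.
D >= 0, so the roots are real: z = (-b +/- sqrt(D)) / (2a) = (-1.434 +/- 1.472534) / (-0.056).
  z_1 = (-1.434 + 1.472534) / (-0.056) = -0.6881,   |z_1| = 0.6881.
  z_2 = (-1.434 - 1.472534) / (-0.056) = 51.9024,   |z_2| = 51.9024.
Moduli of all roots: 0.6881, 51.9024.
All moduli strictly greater than 1? No.
Verdict: Not invertible.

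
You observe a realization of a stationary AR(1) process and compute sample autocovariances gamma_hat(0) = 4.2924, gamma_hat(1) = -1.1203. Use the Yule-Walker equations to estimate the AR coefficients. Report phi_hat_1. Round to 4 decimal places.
\hat\phi_{1} = -0.2610

The Yule-Walker equations for an AR(p) process read, in matrix form,
  Gamma_p phi = r_p,   with   (Gamma_p)_{ij} = gamma(|i - j|),
                       (r_p)_i = gamma(i),   i,j = 1..p.
Substitute the sample gammas (Toeplitz matrix and right-hand side of size 1):
  Gamma_p = [[4.2924]]
  r_p     = [-1.1203]
With p = 1 this is the single equation gamma(0) phi_1 = gamma(1):
  phi_hat_1 = gamma(1) / gamma(0) = -1.1203 / 4.2924 = -0.2610.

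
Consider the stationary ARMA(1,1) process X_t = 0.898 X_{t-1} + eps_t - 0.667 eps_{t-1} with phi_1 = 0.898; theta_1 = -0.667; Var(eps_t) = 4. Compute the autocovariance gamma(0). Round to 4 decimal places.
\gamma(0) = 5.1025

Multiply the model equation by X_{t-k} and take expectations. With theta_0 = psi_0 = 1 and psi_j the MA(infinity) weights, this gives
  gamma(k) - sum_i phi_i gamma(k-i) = c_k,
  c_k = sigma^2 * sum_{j=k..q} theta_j psi_{j-k}   (c_k = 0 for k > q),
using gamma(-m) = gamma(m).
psi-weights needed (psi_j = theta_j + sum_i phi_i psi_{j-i}):
  psi_1 = theta_1 + phi_1 = -0.667 + (0.898) = 0.231
Right-hand sides:
  c_0 = sigma^2 (1 + theta_1 psi_1) = 4 * (1 + (-0.667)(0.231)) = 4 * 0.845923 = 3.383692
  c_1 = sigma^2 theta_1 = 4 * (-0.667) = -2.668
  c_2 = 0
Equations for k = 0 and k = 1 (AR order 1):
  gamma(0) = phi_1 gamma(1) + c_0
  gamma(1) = phi_1 gamma(0) + c_1
Substituting the second into the first: gamma(0) (1 - phi_1^2) = c_0 + phi_1 c_1, so
  gamma(0) = (c_0 + phi_1 c_1) / (1 - phi_1^2) = (3.383692 + (0.898)(-2.668)) / (1 - (0.898)^2) = 0.987828 / 0.193596 = 5.102523.
Therefore gamma(0) = 5.1025 (to 4 decimal places).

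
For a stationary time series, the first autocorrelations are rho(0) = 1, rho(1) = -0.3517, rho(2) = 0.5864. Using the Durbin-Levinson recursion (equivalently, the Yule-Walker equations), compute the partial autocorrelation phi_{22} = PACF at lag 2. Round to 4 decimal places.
\phi_{22} = 0.5280

The PACF at lag k is phi_{kk}, the last component of the solution
to the Yule-Walker system G_k phi = r_k where
  (G_k)_{ij} = rho(|i - j|), (r_k)_i = rho(i), i,j = 1..k.
Equivalently, Durbin-Levinson gives phi_{kk} iteratively:
  phi_{11} = rho(1)
  phi_{kk} = [rho(k) - sum_{j=1..k-1} phi_{k-1,j} rho(k-j)]
            / [1 - sum_{j=1..k-1} phi_{k-1,j} rho(j)],
  phi_{k,j} = phi_{k-1,j} - phi_{kk} phi_{k-1,k-j},  j = 1..k-1.
Step k = 1:
  phi_11 = rho(1) = -0.3517.
Step k = 2:
  phi_22 = [rho(2) - phi_11 rho(1)] / [1 - phi_11 rho(1)] = [0.5864 - (-0.3517)(-0.3517)] / [1 - (-0.3517)(-0.3517)]
         = 0.46270711 / 0.87630711 = 0.528.
Therefore phi_{22} = 0.5280.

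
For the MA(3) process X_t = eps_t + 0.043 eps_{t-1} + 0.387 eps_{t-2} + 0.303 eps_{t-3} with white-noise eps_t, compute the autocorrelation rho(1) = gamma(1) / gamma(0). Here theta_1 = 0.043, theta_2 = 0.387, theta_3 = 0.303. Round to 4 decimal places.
\rho(1) = 0.1423

For an MA(q) process with theta_0 = 1, the autocovariance is
  gamma(k) = sigma^2 * sum_{i=0..q-k} theta_i * theta_{i+k},
and rho(k) = gamma(k) / gamma(0). Sigma^2 cancels.
  numerator   = (1)*(0.043) + (0.043)*(0.387) + (0.387)*(0.303) = 0.176902.
  denominator = (1)^2 + (0.043)^2 + (0.387)^2 + (0.303)^2 = 1.243427.
  rho(1) = 0.176902 / 1.243427 = 0.1423.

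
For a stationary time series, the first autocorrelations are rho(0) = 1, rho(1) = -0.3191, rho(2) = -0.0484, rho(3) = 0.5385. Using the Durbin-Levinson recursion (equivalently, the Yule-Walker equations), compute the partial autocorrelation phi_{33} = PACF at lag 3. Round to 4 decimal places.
\phi_{33} = 0.5350

The PACF at lag k is phi_{kk}, the last component of the solution
to the Yule-Walker system G_k phi = r_k where
  (G_k)_{ij} = rho(|i - j|), (r_k)_i = rho(i), i,j = 1..k.
Equivalently, Durbin-Levinson gives phi_{kk} iteratively:
  phi_{11} = rho(1)
  phi_{kk} = [rho(k) - sum_{j=1..k-1} phi_{k-1,j} rho(k-j)]
            / [1 - sum_{j=1..k-1} phi_{k-1,j} rho(j)],
  phi_{k,j} = phi_{k-1,j} - phi_{kk} phi_{k-1,k-j},  j = 1..k-1.
Step k = 1:
  phi_11 = rho(1) = -0.3191.
Step k = 2:
  phi_22 = [rho(2) - phi_11 rho(1)] / [1 - phi_11 rho(1)] = [-0.0484 - (-0.3191)(-0.3191)] / [1 - (-0.3191)(-0.3191)]
         = -0.15022481 / 0.89817519 = -0.167256.
  Update: phi_21 = phi_11 - phi_22 phi_11 = -0.3191 - (-0.167256)(-0.3191) = -0.372471.
Step k = 3:
  phi_33 = [rho(3) - phi_21 rho(2) - phi_22 rho(1)] / [1 - phi_21 rho(1) - phi_22 rho(2)]
    numerator   = 0.5385 - (-0.372471)(-0.0484) - (-0.167256)(-0.3191) = 0.46710114
    denominator = 1 - (-0.372471)(-0.3191) - (-0.167256)(-0.0484) = 0.87304925
  phi_33 = 0.46710114 / 0.87304925 = 0.535.
Therefore phi_{33} = 0.5350.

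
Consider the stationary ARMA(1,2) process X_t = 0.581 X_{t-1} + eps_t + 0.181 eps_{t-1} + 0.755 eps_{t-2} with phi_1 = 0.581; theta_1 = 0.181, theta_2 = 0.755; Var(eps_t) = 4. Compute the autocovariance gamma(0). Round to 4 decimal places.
\gamma(0) = 14.9847

Multiply the model equation by X_{t-k} and take expectations. With theta_0 = psi_0 = 1 and psi_j the MA(infinity) weights, this gives
  gamma(k) - sum_i phi_i gamma(k-i) = c_k,
  c_k = sigma^2 * sum_{j=k..q} theta_j psi_{j-k}   (c_k = 0 for k > q),
using gamma(-m) = gamma(m).
psi-weights needed (psi_j = theta_j + sum_i phi_i psi_{j-i}):
  psi_1 = theta_1 + phi_1 = 0.181 + (0.581) = 0.762
  psi_2 = theta_2 + phi_1 psi_1 = 0.755 + (0.581)(0.762) = 1.197722
Right-hand sides:
  c_0 = sigma^2 (1 + theta_1 psi_1 + theta_2 psi_2) = 4 * (1 + (0.181)(0.762) + (0.755)(1.197722)) = 4 * 2.042202 = 8.168808
  c_1 = sigma^2 (theta_1 + theta_2 psi_1) = 4 * (0.181 + (0.755)(0.762)) = 3.02524
  c_2 = sigma^2 theta_2 = 4 * (0.755) = 3.02
Equations for k = 0 and k = 1 (AR order 1):
  gamma(0) = phi_1 gamma(1) + c_0
  gamma(1) = phi_1 gamma(0) + c_1
Substituting the second into the first: gamma(0) (1 - phi_1^2) = c_0 + phi_1 c_1, so
  gamma(0) = (c_0 + phi_1 c_1) / (1 - phi_1^2) = (8.168808 + (0.581)(3.02524)) / (1 - (0.581)^2) = 9.926473 / 0.662439 = 14.984735.
Therefore gamma(0) = 14.9847 (to 4 decimal places).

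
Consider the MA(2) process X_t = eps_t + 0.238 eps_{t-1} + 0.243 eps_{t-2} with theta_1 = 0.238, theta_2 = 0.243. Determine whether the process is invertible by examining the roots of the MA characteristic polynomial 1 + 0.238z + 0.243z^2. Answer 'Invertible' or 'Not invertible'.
\text{Invertible}

The MA(q) characteristic polynomial is P(z) = 1 + 0.238z + 0.243z^2.
Invertibility requires all roots to lie outside the unit circle, i.e. |z| > 1 for every root.
Set 1 + (0.238) z + (0.243) z^2 = 0, i.e. a z^2 + b z + c = 0 with a = 0.243, b = 0.238, c = 1.
Discriminant D = b^2 - 4ac = (0.238)^2 - 4*(0.243)*1 = 0.056644 - (0.972) = -0.915356.
D < 0, so the roots are the complex-conjugate pair z = (-b +/- i sqrt(-D)) / (2a) = -0.4897 +/- 1.9686i.
For a conjugate pair |z|^2 = z * conj(z) = (product of roots) = c/a = 1/(0.243) = 4.115226, so |z| = sqrt(4.115226) = 2.0286 for both roots.
Moduli of all roots: 2.0286, 2.0286.
All moduli strictly greater than 1? Yes.
Verdict: Invertible.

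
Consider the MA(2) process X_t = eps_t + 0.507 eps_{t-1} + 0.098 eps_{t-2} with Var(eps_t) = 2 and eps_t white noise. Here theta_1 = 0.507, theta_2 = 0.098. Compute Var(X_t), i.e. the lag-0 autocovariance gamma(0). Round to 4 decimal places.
\gamma(0) = 2.5333

For an MA(q) process X_t = eps_t + sum_i theta_i eps_{t-i} with
Var(eps_t) = sigma^2, the variance is
  gamma(0) = sigma^2 * (1 + sum_i theta_i^2).
  sum_i theta_i^2 = (0.507)^2 + (0.098)^2 = 0.257049 + 0.009604 = 0.266653.
  gamma(0) = 2 * (1 + 0.266653) = 2 * 1.266653 = 2.533306, which rounds to 2.5333.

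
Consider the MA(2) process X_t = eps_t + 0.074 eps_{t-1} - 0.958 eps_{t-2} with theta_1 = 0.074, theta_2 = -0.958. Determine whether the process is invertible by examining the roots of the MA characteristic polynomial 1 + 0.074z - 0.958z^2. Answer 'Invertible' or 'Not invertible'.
\text{Not invertible}

The MA(q) characteristic polynomial is P(z) = 1 + 0.074z - 0.958z^2.
Invertibility requires all roots to lie outside the unit circle, i.e. |z| > 1 for every root.
Set 1 + (0.074) z + (-0.958) z^2 = 0, i.e. a z^2 + b z + c = 0 with a = -0.958, b = 0.074, c = 1.
Discriminant D = b^2 - 4ac = (0.074)^2 - 4*(-0.958)*1 = 0.005476 - (-3.832) = 3.837476.
D >= 0, so the roots are real: z = (-b +/- sqrt(D)) / (2a) = (-0.074 +/- 1.958948) / (-1.916).
  z_1 = (-0.074 + 1.958948) / (-1.916) = -0.9838,   |z_1| = 0.9838.
  z_2 = (-0.074 - 1.958948) / (-1.916) = 1.061,   |z_2| = 1.061.
Moduli of all roots: 0.9838, 1.0610.
All moduli strictly greater than 1? No.
Verdict: Not invertible.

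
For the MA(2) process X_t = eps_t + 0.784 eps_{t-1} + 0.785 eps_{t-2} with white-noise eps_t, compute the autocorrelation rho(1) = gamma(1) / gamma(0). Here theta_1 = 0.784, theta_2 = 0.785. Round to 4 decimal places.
\rho(1) = 0.6273

For an MA(q) process with theta_0 = 1, the autocovariance is
  gamma(k) = sigma^2 * sum_{i=0..q-k} theta_i * theta_{i+k},
and rho(k) = gamma(k) / gamma(0). Sigma^2 cancels.
  numerator   = (1)*(0.784) + (0.784)*(0.785) = 1.39944.
  denominator = (1)^2 + (0.784)^2 + (0.785)^2 = 2.230881.
  rho(1) = 1.39944 / 2.230881 = 0.6273.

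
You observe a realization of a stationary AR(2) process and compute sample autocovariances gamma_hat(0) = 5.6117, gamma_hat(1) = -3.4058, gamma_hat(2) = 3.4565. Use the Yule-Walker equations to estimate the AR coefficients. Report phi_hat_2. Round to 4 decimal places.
\hat\phi_{2} = 0.3920

The Yule-Walker equations for an AR(p) process read, in matrix form,
  Gamma_p phi = r_p,   with   (Gamma_p)_{ij} = gamma(|i - j|),
                       (r_p)_i = gamma(i),   i,j = 1..p.
Substitute the sample gammas (Toeplitz matrix and right-hand side of size 2):
  Gamma_p = [[5.6117, -3.4058], [-3.4058, 5.6117]]
  r_p     = [-3.4058, 3.4565]
Written out:
  5.6117 phi_1 - 3.4058 phi_2 = -3.4058
  -3.4058 phi_1 + 5.6117 phi_2 = 3.4565
Solve by Cramer's rule:
  det = gamma(0)^2 - gamma(1)^2 = (5.6117)^2 - (-3.4058)^2 = 31.49117689 - 11.59947364 = 19.89170325
  phi_hat_1 = [gamma(1) gamma(0) - gamma(1) gamma(2)] / det = [(-3.4058)(5.6117) - (-3.4058)(3.4565)] / 19.89170325 = -7.34018016 / 19.89170325 = -0.369
  phi_hat_2 = [gamma(0) gamma(2) - gamma(1)^2] / det = [(5.6117)(3.4565) - (-3.4058)^2] / 19.89170325 = 7.79736741 / 19.89170325 = 0.392
So phi_hat = [-0.3690, 0.3920].
Therefore phi_hat_2 = 0.3920.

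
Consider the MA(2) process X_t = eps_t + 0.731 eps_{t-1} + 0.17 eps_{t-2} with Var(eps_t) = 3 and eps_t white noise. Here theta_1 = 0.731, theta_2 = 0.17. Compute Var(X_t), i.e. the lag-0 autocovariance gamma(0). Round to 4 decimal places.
\gamma(0) = 4.6898

For an MA(q) process X_t = eps_t + sum_i theta_i eps_{t-i} with
Var(eps_t) = sigma^2, the variance is
  gamma(0) = sigma^2 * (1 + sum_i theta_i^2).
  sum_i theta_i^2 = (0.731)^2 + (0.17)^2 = 0.534361 + 0.0289 = 0.563261.
  gamma(0) = 3 * (1 + 0.563261) = 3 * 1.563261 = 4.689783, which rounds to 4.6898.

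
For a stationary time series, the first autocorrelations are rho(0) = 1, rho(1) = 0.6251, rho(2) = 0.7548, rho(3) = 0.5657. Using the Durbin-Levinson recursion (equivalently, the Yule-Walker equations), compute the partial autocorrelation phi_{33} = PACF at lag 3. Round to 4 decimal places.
\phi_{33} = 0.0058

The PACF at lag k is phi_{kk}, the last component of the solution
to the Yule-Walker system G_k phi = r_k where
  (G_k)_{ij} = rho(|i - j|), (r_k)_i = rho(i), i,j = 1..k.
Equivalently, Durbin-Levinson gives phi_{kk} iteratively:
  phi_{11} = rho(1)
  phi_{kk} = [rho(k) - sum_{j=1..k-1} phi_{k-1,j} rho(k-j)]
            / [1 - sum_{j=1..k-1} phi_{k-1,j} rho(j)],
  phi_{k,j} = phi_{k-1,j} - phi_{kk} phi_{k-1,k-j},  j = 1..k-1.
Step k = 1:
  phi_11 = rho(1) = 0.6251.
Step k = 2:
  phi_22 = [rho(2) - phi_11 rho(1)] / [1 - phi_11 rho(1)] = [0.7548 - (0.6251)(0.6251)] / [1 - (0.6251)(0.6251)]
         = 0.36404999 / 0.60924999 = 0.597538.
  Update: phi_21 = phi_11 - phi_22 phi_11 = 0.6251 - (0.597538)(0.6251) = 0.251579.
Step k = 3:
  phi_33 = [rho(3) - phi_21 rho(2) - phi_22 rho(1)] / [1 - phi_21 rho(1) - phi_22 rho(2)]
    numerator   = 0.5657 - (0.251579)(0.7548) - (0.597538)(0.6251) = 0.00228718
    denominator = 1 - (0.251579)(0.6251) - (0.597538)(0.7548) = 0.39171631
  phi_33 = 0.00228718 / 0.39171631 = 0.0058.
Therefore phi_{33} = 0.0058.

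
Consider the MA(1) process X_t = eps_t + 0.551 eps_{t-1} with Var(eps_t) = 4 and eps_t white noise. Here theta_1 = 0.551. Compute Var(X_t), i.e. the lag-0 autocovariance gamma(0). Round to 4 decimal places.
\gamma(0) = 5.2144

For an MA(q) process X_t = eps_t + sum_i theta_i eps_{t-i} with
Var(eps_t) = sigma^2, the variance is
  gamma(0) = sigma^2 * (1 + sum_i theta_i^2).
  sum_i theta_i^2 = (0.551)^2 = 0.303601.
  gamma(0) = 4 * (1 + 0.303601) = 4 * 1.303601 = 5.214404, which rounds to 5.2144.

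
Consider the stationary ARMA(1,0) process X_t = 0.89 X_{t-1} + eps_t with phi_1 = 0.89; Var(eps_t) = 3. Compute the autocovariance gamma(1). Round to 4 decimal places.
\gamma(1) = 12.8427

Multiply the model equation by X_{t-k} and take expectations. With theta_0 = psi_0 = 1 and psi_j the MA(infinity) weights, this gives
  gamma(k) - sum_i phi_i gamma(k-i) = c_k,
  c_k = sigma^2 * sum_{j=k..q} theta_j psi_{j-k}   (c_k = 0 for k > q),
using gamma(-m) = gamma(m).
Pure AR (q = 0): c_0 = sigma^2 = 3, c_k = 0 for k >= 1.
Equations for k = 0 and k = 1 (AR order 1):
  gamma(0) = phi_1 gamma(1) + c_0
  gamma(1) = phi_1 gamma(0) + c_1
Substituting the second into the first: gamma(0) (1 - phi_1^2) = c_0 + phi_1 c_1, so
  gamma(0) = c_0 / (1 - phi_1^2) = 3 / (1 - (0.89)^2) = 3 / 0.2079 = 14.430014.
  gamma(1) = phi_1 gamma(0) = (0.89)(14.430014) = 12.842713.
Therefore gamma(1) = 12.8427 (to 4 decimal places).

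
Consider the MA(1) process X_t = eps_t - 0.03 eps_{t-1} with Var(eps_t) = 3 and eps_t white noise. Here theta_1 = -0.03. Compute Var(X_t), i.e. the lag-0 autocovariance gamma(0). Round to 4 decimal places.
\gamma(0) = 3.0027

For an MA(q) process X_t = eps_t + sum_i theta_i eps_{t-i} with
Var(eps_t) = sigma^2, the variance is
  gamma(0) = sigma^2 * (1 + sum_i theta_i^2).
  sum_i theta_i^2 = (-0.03)^2 = 0.0009.
  gamma(0) = 3 * (1 + 0.0009) = 3 * 1.0009 = 3.0027.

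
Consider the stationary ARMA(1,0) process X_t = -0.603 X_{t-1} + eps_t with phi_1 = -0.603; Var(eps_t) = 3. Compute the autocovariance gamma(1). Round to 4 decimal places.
\gamma(1) = -2.8426

Multiply the model equation by X_{t-k} and take expectations. With theta_0 = psi_0 = 1 and psi_j the MA(infinity) weights, this gives
  gamma(k) - sum_i phi_i gamma(k-i) = c_k,
  c_k = sigma^2 * sum_{j=k..q} theta_j psi_{j-k}   (c_k = 0 for k > q),
using gamma(-m) = gamma(m).
Pure AR (q = 0): c_0 = sigma^2 = 3, c_k = 0 for k >= 1.
Equations for k = 0 and k = 1 (AR order 1):
  gamma(0) = phi_1 gamma(1) + c_0
  gamma(1) = phi_1 gamma(0) + c_1
Substituting the second into the first: gamma(0) (1 - phi_1^2) = c_0 + phi_1 c_1, so
  gamma(0) = c_0 / (1 - phi_1^2) = 3 / (1 - (-0.603)^2) = 3 / 0.636391 = 4.714083.
  gamma(1) = phi_1 gamma(0) = (-0.603)(4.714083) = -2.842592.
Therefore gamma(1) = -2.8426 (to 4 decimal places).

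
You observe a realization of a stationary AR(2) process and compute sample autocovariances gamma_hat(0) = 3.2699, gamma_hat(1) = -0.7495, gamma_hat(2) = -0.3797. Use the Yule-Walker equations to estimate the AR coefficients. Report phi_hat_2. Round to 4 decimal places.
\hat\phi_{2} = -0.1780

The Yule-Walker equations for an AR(p) process read, in matrix form,
  Gamma_p phi = r_p,   with   (Gamma_p)_{ij} = gamma(|i - j|),
                       (r_p)_i = gamma(i),   i,j = 1..p.
Substitute the sample gammas (Toeplitz matrix and right-hand side of size 2):
  Gamma_p = [[3.2699, -0.7495], [-0.7495, 3.2699]]
  r_p     = [-0.7495, -0.3797]
Written out:
  3.2699 phi_1 - 0.7495 phi_2 = -0.7495
  -0.7495 phi_1 + 3.2699 phi_2 = -0.3797
Solve by Cramer's rule:
  det = gamma(0)^2 - gamma(1)^2 = (3.2699)^2 - (-0.7495)^2 = 10.69224601 - 0.56175025 = 10.13049576
  phi_hat_1 = [gamma(1) gamma(0) - gamma(1) gamma(2)] / det = [(-0.7495)(3.2699) - (-0.7495)(-0.3797)] / 10.13049576 = -2.7353752 / 10.13049576 = -0.27
  phi_hat_2 = [gamma(0) gamma(2) - gamma(1)^2] / det = [(3.2699)(-0.3797) - (-0.7495)^2] / 10.13049576 = -1.80333128 / 10.13049576 = -0.178
So phi_hat = [-0.2700, -0.1780].
Therefore phi_hat_2 = -0.1780.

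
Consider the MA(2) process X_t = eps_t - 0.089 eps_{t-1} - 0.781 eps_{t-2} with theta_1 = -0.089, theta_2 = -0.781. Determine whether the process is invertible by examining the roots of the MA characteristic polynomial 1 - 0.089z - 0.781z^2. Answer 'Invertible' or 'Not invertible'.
\text{Invertible}

The MA(q) characteristic polynomial is P(z) = 1 - 0.089z - 0.781z^2.
Invertibility requires all roots to lie outside the unit circle, i.e. |z| > 1 for every root.
Set 1 + (-0.089) z + (-0.781) z^2 = 0, i.e. a z^2 + b z + c = 0 with a = -0.781, b = -0.089, c = 1.
Discriminant D = b^2 - 4ac = (-0.089)^2 - 4*(-0.781)*1 = 0.007921 - (-3.124) = 3.131921.
D >= 0, so the roots are real: z = (-b +/- sqrt(D)) / (2a) = (0.089 +/- 1.769723) / (-1.562).
  z_1 = (0.089 + 1.769723) / (-1.562) = -1.19,   |z_1| = 1.19.
  z_2 = (0.089 - 1.769723) / (-1.562) = 1.076,   |z_2| = 1.076.
Moduli of all roots: 1.1900, 1.0760.
All moduli strictly greater than 1? Yes.
Verdict: Invertible.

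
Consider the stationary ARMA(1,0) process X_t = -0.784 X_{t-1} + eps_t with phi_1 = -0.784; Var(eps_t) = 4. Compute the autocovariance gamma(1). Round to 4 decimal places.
\gamma(1) = -8.1382

Multiply the model equation by X_{t-k} and take expectations. With theta_0 = psi_0 = 1 and psi_j the MA(infinity) weights, this gives
  gamma(k) - sum_i phi_i gamma(k-i) = c_k,
  c_k = sigma^2 * sum_{j=k..q} theta_j psi_{j-k}   (c_k = 0 for k > q),
using gamma(-m) = gamma(m).
Pure AR (q = 0): c_0 = sigma^2 = 4, c_k = 0 for k >= 1.
Equations for k = 0 and k = 1 (AR order 1):
  gamma(0) = phi_1 gamma(1) + c_0
  gamma(1) = phi_1 gamma(0) + c_1
Substituting the second into the first: gamma(0) (1 - phi_1^2) = c_0 + phi_1 c_1, so
  gamma(0) = c_0 / (1 - phi_1^2) = 4 / (1 - (-0.784)^2) = 4 / 0.385344 = 10.380335.
  gamma(1) = phi_1 gamma(0) = (-0.784)(10.380335) = -8.138183.
Therefore gamma(1) = -8.1382 (to 4 decimal places).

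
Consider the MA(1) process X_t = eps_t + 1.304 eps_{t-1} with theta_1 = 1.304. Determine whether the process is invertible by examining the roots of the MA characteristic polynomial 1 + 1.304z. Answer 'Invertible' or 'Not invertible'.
\text{Not invertible}

The MA(q) characteristic polynomial is P(z) = 1 + 1.304z.
Invertibility requires all roots to lie outside the unit circle, i.e. |z| > 1 for every root.
This is linear in z: 1 + (1.304) z = 0  =>  z = -1/(1.304) = -0.766871,  |z| = 0.766871.
Moduli of all roots: 0.7669.
All moduli strictly greater than 1? No.
Verdict: Not invertible.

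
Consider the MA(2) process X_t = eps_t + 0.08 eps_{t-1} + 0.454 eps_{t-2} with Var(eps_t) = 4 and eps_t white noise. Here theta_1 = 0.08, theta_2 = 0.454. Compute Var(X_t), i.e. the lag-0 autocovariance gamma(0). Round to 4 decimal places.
\gamma(0) = 4.8501

For an MA(q) process X_t = eps_t + sum_i theta_i eps_{t-i} with
Var(eps_t) = sigma^2, the variance is
  gamma(0) = sigma^2 * (1 + sum_i theta_i^2).
  sum_i theta_i^2 = (0.08)^2 + (0.454)^2 = 0.0064 + 0.206116 = 0.212516.
  gamma(0) = 4 * (1 + 0.212516) = 4 * 1.212516 = 4.850064, which rounds to 4.8501.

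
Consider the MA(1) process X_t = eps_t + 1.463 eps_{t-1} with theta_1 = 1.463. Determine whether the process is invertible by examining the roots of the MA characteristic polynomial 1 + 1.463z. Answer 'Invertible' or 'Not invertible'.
\text{Not invertible}

The MA(q) characteristic polynomial is P(z) = 1 + 1.463z.
Invertibility requires all roots to lie outside the unit circle, i.e. |z| > 1 for every root.
This is linear in z: 1 + (1.463) z = 0  =>  z = -1/(1.463) = -0.683527,  |z| = 0.683527.
Moduli of all roots: 0.6835.
All moduli strictly greater than 1? No.
Verdict: Not invertible.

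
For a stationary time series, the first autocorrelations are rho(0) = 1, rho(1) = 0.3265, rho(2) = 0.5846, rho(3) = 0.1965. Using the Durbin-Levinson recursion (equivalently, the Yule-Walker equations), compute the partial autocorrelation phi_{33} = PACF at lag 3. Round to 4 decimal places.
\phi_{33} = -0.1050

The PACF at lag k is phi_{kk}, the last component of the solution
to the Yule-Walker system G_k phi = r_k where
  (G_k)_{ij} = rho(|i - j|), (r_k)_i = rho(i), i,j = 1..k.
Equivalently, Durbin-Levinson gives phi_{kk} iteratively:
  phi_{11} = rho(1)
  phi_{kk} = [rho(k) - sum_{j=1..k-1} phi_{k-1,j} rho(k-j)]
            / [1 - sum_{j=1..k-1} phi_{k-1,j} rho(j)],
  phi_{k,j} = phi_{k-1,j} - phi_{kk} phi_{k-1,k-j},  j = 1..k-1.
Step k = 1:
  phi_11 = rho(1) = 0.3265.
Step k = 2:
  phi_22 = [rho(2) - phi_11 rho(1)] / [1 - phi_11 rho(1)] = [0.5846 - (0.3265)(0.3265)] / [1 - (0.3265)(0.3265)]
         = 0.47799775 / 0.89339775 = 0.535034.
  Update: phi_21 = phi_11 - phi_22 phi_11 = 0.3265 - (0.535034)(0.3265) = 0.151812.
Step k = 3:
  phi_33 = [rho(3) - phi_21 rho(2) - phi_22 rho(1)] / [1 - phi_21 rho(1) - phi_22 rho(2)]
    numerator   = 0.1965 - (0.151812)(0.5846) - (0.535034)(0.3265) = -0.06693748
    denominator = 1 - (0.151812)(0.3265) - (0.535034)(0.5846) = 0.63765293
  phi_33 = -0.06693748 / 0.63765293 = -0.105.
Therefore phi_{33} = -0.1050.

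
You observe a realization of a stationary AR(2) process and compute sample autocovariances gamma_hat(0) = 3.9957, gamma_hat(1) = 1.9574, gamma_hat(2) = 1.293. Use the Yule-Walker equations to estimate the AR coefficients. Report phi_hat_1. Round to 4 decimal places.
\hat\phi_{1} = 0.4360

The Yule-Walker equations for an AR(p) process read, in matrix form,
  Gamma_p phi = r_p,   with   (Gamma_p)_{ij} = gamma(|i - j|),
                       (r_p)_i = gamma(i),   i,j = 1..p.
Substitute the sample gammas (Toeplitz matrix and right-hand side of size 2):
  Gamma_p = [[3.9957, 1.9574], [1.9574, 3.9957]]
  r_p     = [1.9574, 1.293]
Written out:
  3.9957 phi_1 + 1.9574 phi_2 = 1.9574
  1.9574 phi_1 + 3.9957 phi_2 = 1.293
Solve by Cramer's rule:
  det = gamma(0)^2 - gamma(1)^2 = (3.9957)^2 - (1.9574)^2 = 15.96561849 - 3.83141476 = 12.13420373
  phi_hat_1 = [gamma(1) gamma(0) - gamma(1) gamma(2)] / det = [(1.9574)(3.9957) - (1.9574)(1.293)] / 12.13420373 = 5.29026498 / 12.13420373 = 0.436
  phi_hat_2 = [gamma(0) gamma(2) - gamma(1)^2] / det = [(3.9957)(1.293) - (1.9574)^2] / 12.13420373 = 1.33502534 / 12.13420373 = 0.11
So phi_hat = [0.4360, 0.1100].
Therefore phi_hat_1 = 0.4360.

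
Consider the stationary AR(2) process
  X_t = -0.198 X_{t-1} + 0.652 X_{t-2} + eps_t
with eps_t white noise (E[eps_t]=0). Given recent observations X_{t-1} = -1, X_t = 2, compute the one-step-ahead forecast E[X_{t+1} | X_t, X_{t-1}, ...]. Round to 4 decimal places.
E[X_{t+1} \mid \mathcal F_t] = -1.0480

For an AR(p) model X_t = c + sum_i phi_i X_{t-i} + eps_t, the
one-step-ahead conditional mean is
  E[X_{t+1} | X_t, ...] = c + sum_i phi_i X_{t+1-i}.
Substitute known values:
  E[X_{t+1} | ...] = (-0.198) * (2) + (0.652) * (-1)
                   = -1.0480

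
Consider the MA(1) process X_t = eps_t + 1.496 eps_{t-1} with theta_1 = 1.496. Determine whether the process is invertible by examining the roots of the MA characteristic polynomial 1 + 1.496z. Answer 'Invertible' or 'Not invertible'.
\text{Not invertible}

The MA(q) characteristic polynomial is P(z) = 1 + 1.496z.
Invertibility requires all roots to lie outside the unit circle, i.e. |z| > 1 for every root.
This is linear in z: 1 + (1.496) z = 0  =>  z = -1/(1.496) = -0.668449,  |z| = 0.668449.
Moduli of all roots: 0.6684.
All moduli strictly greater than 1? No.
Verdict: Not invertible.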